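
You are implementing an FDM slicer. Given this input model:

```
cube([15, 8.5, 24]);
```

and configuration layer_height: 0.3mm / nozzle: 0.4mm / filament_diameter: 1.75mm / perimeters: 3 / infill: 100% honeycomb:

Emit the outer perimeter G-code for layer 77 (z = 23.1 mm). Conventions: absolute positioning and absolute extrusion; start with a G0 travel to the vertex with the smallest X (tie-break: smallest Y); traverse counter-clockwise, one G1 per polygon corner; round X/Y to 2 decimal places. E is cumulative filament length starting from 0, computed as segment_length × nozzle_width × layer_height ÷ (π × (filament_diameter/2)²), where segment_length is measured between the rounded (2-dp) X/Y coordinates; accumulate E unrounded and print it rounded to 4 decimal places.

At z = 23.1 mm: the cube (footprint 15×8.5) is included at this height. The outline is a single polygon with 4 vertices. Extrusion per mm of travel: 0.4 × 0.3 / (π × 0.875²) = 0.049890. Accumulating E over each segment gives final E = 2.3448.

G0 X0.00 Y0.00 Z23.10
G1 X15.00 Y0.00 E0.7484
G1 X15.00 Y8.50 E1.1724
G1 X0.00 Y8.50 E1.9208
G1 X0.00 Y0.00 E2.3448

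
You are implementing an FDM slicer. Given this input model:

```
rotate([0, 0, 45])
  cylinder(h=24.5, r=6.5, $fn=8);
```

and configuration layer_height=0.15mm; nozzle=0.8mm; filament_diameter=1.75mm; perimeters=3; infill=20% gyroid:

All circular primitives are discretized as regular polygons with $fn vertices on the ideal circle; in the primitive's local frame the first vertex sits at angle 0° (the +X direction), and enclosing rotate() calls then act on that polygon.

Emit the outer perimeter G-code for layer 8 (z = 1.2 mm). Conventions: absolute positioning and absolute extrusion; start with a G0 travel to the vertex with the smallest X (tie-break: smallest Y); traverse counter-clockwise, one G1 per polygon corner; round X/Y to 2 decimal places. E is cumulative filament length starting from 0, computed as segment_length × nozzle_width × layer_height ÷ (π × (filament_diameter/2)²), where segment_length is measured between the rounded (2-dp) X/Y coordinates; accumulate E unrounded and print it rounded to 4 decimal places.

At z = 1.2 mm: the r=6.5 cylinder contributes a regular 8-gon of circumradius 6.5; (whole slice rotated 45° about Z — lengths, areas and connectivity unchanged). The outline is a single polygon with 8 vertices. Extrusion per mm of travel: 0.8 × 0.15 / (π × 0.875²) = 0.049890. Accumulating E over each segment gives final E = 1.9864.

G0 X-6.50 Y0.00 Z1.20
G1 X-4.60 Y-4.60 E0.2483
G1 X0.00 Y-6.50 E0.4966
G1 X4.60 Y-4.60 E0.7449
G1 X6.50 Y0.00 E0.9932
G1 X4.60 Y4.60 E1.2415
G1 X0.00 Y6.50 E1.4898
G1 X-4.60 Y4.60 E1.7381
G1 X-6.50 Y0.00 E1.9864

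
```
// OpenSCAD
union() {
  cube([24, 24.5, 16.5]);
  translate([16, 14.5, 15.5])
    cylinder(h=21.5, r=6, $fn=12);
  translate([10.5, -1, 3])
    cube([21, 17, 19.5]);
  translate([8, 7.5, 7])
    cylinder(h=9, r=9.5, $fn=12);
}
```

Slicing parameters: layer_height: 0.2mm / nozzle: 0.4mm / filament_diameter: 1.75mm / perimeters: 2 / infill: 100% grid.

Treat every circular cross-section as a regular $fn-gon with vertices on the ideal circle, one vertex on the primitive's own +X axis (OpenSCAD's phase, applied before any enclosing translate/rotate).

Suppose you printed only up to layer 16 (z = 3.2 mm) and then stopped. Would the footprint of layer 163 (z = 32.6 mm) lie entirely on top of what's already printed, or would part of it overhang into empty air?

Compare the two slices. At z = 3.2: the 24×24.5 cube contributes its full rectangle (area 588.00 mm²); the cylinder at (16, 14.5) is not intersected at this z (z outside [15.5, 37]); the 21×17 cube at (10.5, -1) contributes its full rectangle (area 357.00 mm²); the cylinder at (8, 7.5) is absent (z outside [7, 16]); Combining (union): the regions partially overlap — summed areas 945.00 mm² minus the doubly-counted overlap 216.00 mm² gives 729.00 mm² — area = 729.00 mm². At z = 32.6: the cube is not intersected at this z (z outside [0, 16.5]); the r=6 cylinder at (16, 14.5) gives a regular 12-gon of circumradius 6 (constant along its height) (area = (12/2)·6.000²·sin(360°/12) = 108.00 mm²); the cube at (10.5, -1) is absent (z outside [3, 22.5]); the cylinder at (8, 7.5) is not intersected at this z (z outside [7, 16]); Taking the union: only the r=6 cylinder at (16, 14.5) is present, so the union is just that shape — area = 108.00 mm². Checking containment: the cross-section at z = 32.6 is a subset of the cross-section at z = 3.2.

entirely on top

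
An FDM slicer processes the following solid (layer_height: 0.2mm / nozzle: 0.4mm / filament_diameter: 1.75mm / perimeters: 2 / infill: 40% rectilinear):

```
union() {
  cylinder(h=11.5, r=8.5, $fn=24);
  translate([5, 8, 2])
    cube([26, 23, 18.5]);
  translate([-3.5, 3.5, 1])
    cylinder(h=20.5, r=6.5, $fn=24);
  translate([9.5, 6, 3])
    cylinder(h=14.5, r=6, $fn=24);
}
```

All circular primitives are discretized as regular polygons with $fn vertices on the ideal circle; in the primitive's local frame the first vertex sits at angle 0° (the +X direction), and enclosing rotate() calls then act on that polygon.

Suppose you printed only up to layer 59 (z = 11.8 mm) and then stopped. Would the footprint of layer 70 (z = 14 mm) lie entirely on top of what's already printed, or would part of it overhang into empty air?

Compare the two slices. At z = 11.8: the cylinder is not intersected at this z (z outside [0, 11.5]); the cube at (5, 8) is present — its section is the full 26×23 rectangle (area 598.00 mm²); the r=6.5 cylinder at (-3.5, 3.5) gives a regular 24-gon of circumradius 6.5 (constant along its height) (area = (24/2)·6.500²·sin(360°/24) = 131.22 mm²); the r=6 cylinder at (9.5, 6) gives a regular 24-gon of circumradius 6 (constant along its height) (area = (24/2)·6.000²·sin(360°/24) = 111.81 mm²); Merging all regions: the regions partially overlap — summed areas 841.03 mm² minus the doubly-counted overlap 31.27 mm² gives 809.76 mm² — area = 809.76 mm². At z = 14: the cylinder is not intersected at this z (z outside [0, 11.5]); the cube at (5, 8) (footprint 26×23) is included at this height (area 598.00 mm²); the cylinder at (-3.5, 3.5): section is a regular 24-gon, circumradius r=6.5 (area = (24/2)·6.500²·sin(360°/24) = 131.22 mm²); the r=6 cylinder at (9.5, 6) contributes a regular 24-gon of circumradius 6 (area = (24/2)·6.000²·sin(360°/24) = 111.81 mm²); Taking the union: the regions partially overlap — summed areas 841.03 mm² minus the doubly-counted overlap 31.27 mm² gives 809.76 mm² — area = 809.76 mm². Checking containment: the cross-section at z = 14 is a subset of the cross-section at z = 11.8.

entirely on top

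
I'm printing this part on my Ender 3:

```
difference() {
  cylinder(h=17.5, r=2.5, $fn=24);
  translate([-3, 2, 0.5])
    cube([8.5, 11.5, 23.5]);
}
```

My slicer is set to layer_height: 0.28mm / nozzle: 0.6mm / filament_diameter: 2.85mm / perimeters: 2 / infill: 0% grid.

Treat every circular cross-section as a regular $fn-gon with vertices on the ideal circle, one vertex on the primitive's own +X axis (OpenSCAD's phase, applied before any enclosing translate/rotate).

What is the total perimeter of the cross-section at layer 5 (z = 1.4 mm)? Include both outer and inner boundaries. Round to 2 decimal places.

At z = 1.4 mm: the cylinder: section is a regular 24-gon, circumradius r=2.5 (perimeter = 2·24·2.500·sin(180°/24) = 15.66 mm); the cube at (-3, 2) is present — its section is the full 8.5×11.5 rectangle (perimeter 40.00 mm); Subtracting the remaining from the first: starting from the r=2.5 cylinder, the 8.5×11.5 cube at (-3, 2) partially overlaps it — only the 0.98 mm² overlap (of its 97.75 mm²) is removed, clipping the outline — boundary = 15.44 mm. Overall, the cross-section is a single solid region. Total boundary length (outer) = 15.44 mm.

15.44 mm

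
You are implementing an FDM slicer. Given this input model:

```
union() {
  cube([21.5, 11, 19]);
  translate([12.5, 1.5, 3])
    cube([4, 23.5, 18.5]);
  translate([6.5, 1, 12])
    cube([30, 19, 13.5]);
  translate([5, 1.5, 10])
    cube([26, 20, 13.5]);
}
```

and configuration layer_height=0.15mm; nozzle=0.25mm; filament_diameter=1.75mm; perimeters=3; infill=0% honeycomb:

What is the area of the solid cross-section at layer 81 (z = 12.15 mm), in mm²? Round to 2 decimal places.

At z = 12.15 mm: the 21.5×11 cube contributes its full rectangle (area 236.50 mm²); the cube at (12.5, 1.5) is present — its section is the full 4×23.5 rectangle (area 94.00 mm²); the cube at (6.5, 1) (footprint 30×19) is included at this height (area 570.00 mm²); the cube at (5, 1.5) is present — its section is the full 26×20 rectangle (area 520.00 mm²); Taking the union: the regions partially overlap — summed areas 1420.50 mm² minus the doubly-counted overlap 697.50 mm² gives 723.00 mm² — area = 723.00 mm². Overall, the cross-section is a single solid region. Net area = 723.00 mm².

723.00 mm²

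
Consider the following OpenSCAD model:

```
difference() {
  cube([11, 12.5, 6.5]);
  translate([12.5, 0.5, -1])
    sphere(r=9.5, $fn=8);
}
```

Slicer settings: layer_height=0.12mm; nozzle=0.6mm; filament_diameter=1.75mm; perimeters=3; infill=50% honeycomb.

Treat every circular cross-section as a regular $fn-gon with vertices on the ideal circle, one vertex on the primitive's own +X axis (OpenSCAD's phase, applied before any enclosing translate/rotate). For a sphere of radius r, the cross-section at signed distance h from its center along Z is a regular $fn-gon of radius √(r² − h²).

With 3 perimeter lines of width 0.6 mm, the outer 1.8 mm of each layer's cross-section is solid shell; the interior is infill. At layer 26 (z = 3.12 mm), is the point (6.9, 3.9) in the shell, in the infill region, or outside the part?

At z = 3.12 mm: the cube is present — its section is the full 11×12.5 rectangle; the r=9.5 sphere at (12.5, 0.5) contributes a regular 8-gon of circumradius √(9.5²−4.12²) = 8.560; Taking the first minus the rest: starting from the 11×12.5 cube, the r=9.5 sphere at (12.5, 0.5) partially overlaps it — only the 42.92 mm² overlap (of its 207.25 mm²) is removed, clipping the outline — 1 connected region. Overall, the cross-section is a single solid region. The nearest boundary edge runs (6.45, 6.55)→(3.94, 0.50); distance from the point to it = 1.43 mm. The point is not inside any of the regions above, so it lies outside the cross-section (1.43 mm from the nearest boundary).

outside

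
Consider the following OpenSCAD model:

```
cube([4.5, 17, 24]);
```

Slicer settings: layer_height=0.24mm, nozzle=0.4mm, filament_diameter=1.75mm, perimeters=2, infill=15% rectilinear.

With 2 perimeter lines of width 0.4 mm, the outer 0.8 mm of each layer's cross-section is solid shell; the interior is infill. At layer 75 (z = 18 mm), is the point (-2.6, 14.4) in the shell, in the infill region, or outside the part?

At z = 18 mm: the cube (footprint 4.5×17) is included at this height. Overall, the cross-section is a single solid region. The nearest boundary edge runs (0.00, 17.00)→(0.00, 0.00); distance from the point to it = 2.60 mm. The point is not inside any of the regions above, so it lies outside the cross-section (2.60 mm from the nearest boundary).

outside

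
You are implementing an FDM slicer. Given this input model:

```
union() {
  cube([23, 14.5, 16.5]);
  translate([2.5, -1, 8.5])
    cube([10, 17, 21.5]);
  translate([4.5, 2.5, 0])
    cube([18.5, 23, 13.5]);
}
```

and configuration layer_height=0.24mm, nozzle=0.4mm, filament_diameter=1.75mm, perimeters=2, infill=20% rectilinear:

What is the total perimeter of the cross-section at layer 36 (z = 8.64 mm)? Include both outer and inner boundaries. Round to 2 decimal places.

At z = 8.64 mm: the 23×14.5 cube contributes its full rectangle (perimeter 75.00 mm); the 10×17 cube at (2.5, -1) contributes its full rectangle (perimeter 54.00 mm); the cube at (4.5, 2.5) (footprint 18.5×23) is included at this height (perimeter 83.00 mm); Merging all regions: the regions partially overlap (shared area 379.00 mm²), so the edge portions inside another operand are dropped and the merged outline is re-measured after clipping — boundary = 99.00 mm. Overall, the cross-section is a single solid region. Total boundary length (outer) = 99.00 mm.

99.00 mm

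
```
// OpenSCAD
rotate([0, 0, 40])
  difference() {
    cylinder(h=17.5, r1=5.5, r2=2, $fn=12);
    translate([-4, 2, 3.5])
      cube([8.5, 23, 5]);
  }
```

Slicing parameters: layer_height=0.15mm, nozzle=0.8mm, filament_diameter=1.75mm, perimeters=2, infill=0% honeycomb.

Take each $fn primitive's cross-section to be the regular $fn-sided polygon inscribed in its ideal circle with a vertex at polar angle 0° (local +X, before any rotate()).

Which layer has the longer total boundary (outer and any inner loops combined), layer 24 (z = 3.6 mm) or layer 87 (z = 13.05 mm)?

layer 24 (z = 3.6 mm)

Layer 24 (z = 3.6): the cone contributes a regular 12-gon of circumradius 4.780 (interpolated between r1=5.5 and r2=2 at t=0.206) (perimeter = 2·12·4.780·sin(180°/12) = 29.69 mm); the cube at (-4, 2) is present — its section is the full 8.5×23 rectangle (perimeter 63.00 mm); After the difference (first − rest): starting from the cone, the 8.5×23 cube at (-4, 2) partially overlaps it — only the 16.14 mm² overlap (of its 195.50 mm²) is removed, clipping the outline — boundary = 28.36 mm; (rotated 40° about Z; rotation is an isometry so areas/perimeters/island counts are preserved). So its perimeter = 28.36 mm. Layer 87 (z = 13.05): the cone (r1=5.5→r2=2) has section circumradius 2.890 here — a regular 12-gon (perimeter = 2·12·2.890·sin(180°/12) = 17.95 mm); the cube at (-4, 2) is absent (z outside [3.5, 8.5]); Subtracting the remaining from the first: none of the subtracted shapes is present at this height, so the cone is unchanged — boundary = 17.95 mm; (rotated 40° about Z; rotation is an isometry so areas/perimeters/island counts are preserved). So its perimeter = 17.95 mm. Layer 24 is larger (28.36 vs 17.95 mm).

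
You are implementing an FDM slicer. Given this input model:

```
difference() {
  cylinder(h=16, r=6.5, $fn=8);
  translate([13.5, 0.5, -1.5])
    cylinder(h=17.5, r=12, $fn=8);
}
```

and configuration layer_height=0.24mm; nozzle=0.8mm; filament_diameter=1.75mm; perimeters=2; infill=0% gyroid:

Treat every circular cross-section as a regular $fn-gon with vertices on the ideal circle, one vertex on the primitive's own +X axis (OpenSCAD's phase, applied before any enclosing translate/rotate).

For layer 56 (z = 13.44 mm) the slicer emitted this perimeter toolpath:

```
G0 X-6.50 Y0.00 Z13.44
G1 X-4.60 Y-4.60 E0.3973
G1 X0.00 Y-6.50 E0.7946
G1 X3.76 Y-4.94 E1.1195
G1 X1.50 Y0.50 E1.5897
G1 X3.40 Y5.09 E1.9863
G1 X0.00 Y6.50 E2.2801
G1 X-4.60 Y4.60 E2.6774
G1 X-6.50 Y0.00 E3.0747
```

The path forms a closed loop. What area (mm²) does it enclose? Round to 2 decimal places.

90.68 mm²

Apply the shoelace formula to the sequence of (X, Y) vertices; enclosed area = 90.68 mm².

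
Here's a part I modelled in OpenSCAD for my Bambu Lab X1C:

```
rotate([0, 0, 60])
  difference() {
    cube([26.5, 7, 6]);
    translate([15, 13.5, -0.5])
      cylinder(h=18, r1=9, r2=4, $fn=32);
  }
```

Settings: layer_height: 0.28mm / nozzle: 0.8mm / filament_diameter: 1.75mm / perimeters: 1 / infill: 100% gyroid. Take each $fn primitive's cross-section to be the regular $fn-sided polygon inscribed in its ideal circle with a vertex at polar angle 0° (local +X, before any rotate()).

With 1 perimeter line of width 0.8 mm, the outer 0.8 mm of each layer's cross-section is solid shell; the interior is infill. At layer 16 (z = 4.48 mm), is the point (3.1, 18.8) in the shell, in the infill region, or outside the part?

outside

At z = 4.48 mm: the 26.5×7 cube contributes its full rectangle; the cone at (15, 13.5) contributes a regular 32-gon of circumradius 7.617 (interpolated between r1=9 and r2=4 at t=0.277); After the difference (first − rest): starting from the 26.5×7 cube, the cone at (15, 13.5) partially overlaps it — only the 5.79 mm² overlap (of its 181.09 mm²) is removed, clipping the outline — 1 connected region; (whole slice rotated 60° about Z — lengths, areas and connectivity unchanged). Overall, the cross-section is a single solid region. Undo the 60° rotation: the query point maps to (17.831, 6.715) in the un-rotated model frame. The nearest boundary edge runs (17.91, 6.46)→(18.92, 7.00); distance from the point to it = 0.26 mm. The point is not inside any of the regions above, so it lies outside the cross-section (0.26 mm from the nearest boundary).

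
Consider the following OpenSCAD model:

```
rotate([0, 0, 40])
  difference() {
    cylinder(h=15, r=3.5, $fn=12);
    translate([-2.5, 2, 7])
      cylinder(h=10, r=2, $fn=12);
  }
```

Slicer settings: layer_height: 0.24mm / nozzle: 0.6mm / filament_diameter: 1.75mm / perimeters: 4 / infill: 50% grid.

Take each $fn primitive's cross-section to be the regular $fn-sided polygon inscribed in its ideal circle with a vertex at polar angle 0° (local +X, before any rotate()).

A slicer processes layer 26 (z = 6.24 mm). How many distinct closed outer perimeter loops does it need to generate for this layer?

At z = 6.24 mm: the r=3.5 cylinder gives a regular 12-gon of circumradius 3.5 (constant along its height); the cylinder at (-2.5, 2) does not reach this height (z outside [7, 17]); After the difference (first − rest): none of the subtracted shapes is present at this height, so the r=3.5 cylinder is unchanged — 1 connected region; (rotated 40° about Z; rotation is an isometry so areas/perimeters/island counts are preserved). The result has 1 disconnected region.

1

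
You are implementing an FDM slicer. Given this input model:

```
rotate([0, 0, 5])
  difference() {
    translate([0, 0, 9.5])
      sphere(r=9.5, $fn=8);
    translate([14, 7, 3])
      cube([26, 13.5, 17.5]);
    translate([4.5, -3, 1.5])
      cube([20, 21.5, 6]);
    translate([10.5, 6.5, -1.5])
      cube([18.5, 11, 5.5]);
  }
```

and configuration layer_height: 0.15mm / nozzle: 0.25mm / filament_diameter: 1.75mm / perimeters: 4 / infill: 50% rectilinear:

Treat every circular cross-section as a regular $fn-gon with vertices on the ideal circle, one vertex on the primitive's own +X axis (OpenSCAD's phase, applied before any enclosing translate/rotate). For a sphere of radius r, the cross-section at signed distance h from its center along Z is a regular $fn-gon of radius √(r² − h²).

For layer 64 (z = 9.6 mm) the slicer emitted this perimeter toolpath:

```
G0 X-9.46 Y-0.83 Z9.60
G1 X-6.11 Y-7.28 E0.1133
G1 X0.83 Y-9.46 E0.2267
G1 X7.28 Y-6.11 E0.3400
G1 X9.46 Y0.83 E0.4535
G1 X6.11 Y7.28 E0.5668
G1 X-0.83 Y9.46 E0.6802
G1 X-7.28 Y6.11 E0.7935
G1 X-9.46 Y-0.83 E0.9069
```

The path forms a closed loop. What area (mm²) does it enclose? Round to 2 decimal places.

Apply the shoelace formula to the sequence of (X, Y) vertices; enclosed area = 255.28 mm².

255.28 mm²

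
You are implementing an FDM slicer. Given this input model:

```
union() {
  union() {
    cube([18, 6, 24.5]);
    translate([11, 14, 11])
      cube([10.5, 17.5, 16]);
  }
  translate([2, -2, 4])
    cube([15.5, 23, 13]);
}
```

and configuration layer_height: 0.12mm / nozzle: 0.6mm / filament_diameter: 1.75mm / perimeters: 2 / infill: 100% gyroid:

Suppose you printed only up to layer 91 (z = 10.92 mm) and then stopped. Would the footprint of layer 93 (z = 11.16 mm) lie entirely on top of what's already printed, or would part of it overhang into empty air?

part overhangs

Compare the two slices. At z = 10.92: the 18×6 cube contributes its full rectangle (area 108.00 mm²); the cube at (11, 14) is absent (z outside [11, 27]); Taking the union: only the 18×6 cube is present, so the union is just that shape — area = 108.00 mm²; the cube at (2, -2) is present — its section is the full 15.5×23 rectangle (area 356.50 mm²); Merging all regions: the regions partially overlap — summed areas 464.50 mm² minus the doubly-counted overlap 93.00 mm² gives 371.50 mm² — area = 371.50 mm². At z = 11.16: the 18×6 cube contributes its full rectangle (area 108.00 mm²); the cube at (11, 14) is present — its section is the full 10.5×17.5 rectangle (area 183.75 mm²); Merging all regions: the 2 present regions are separate (no shared area or edge), so areas and boundary lengths simply add and each stays a separate island — area = 291.75 mm²; the cube at (2, -2) (footprint 15.5×23) is included at this height (area 356.50 mm²); Taking the union: the regions partially overlap — summed areas 648.25 mm² minus the doubly-counted overlap 138.50 mm² gives 509.75 mm² — area = 509.75 mm². Checking containment: at z = 11.16 the cross-section extends beyond the z = 10.92 cross-section by about 138.25 mm².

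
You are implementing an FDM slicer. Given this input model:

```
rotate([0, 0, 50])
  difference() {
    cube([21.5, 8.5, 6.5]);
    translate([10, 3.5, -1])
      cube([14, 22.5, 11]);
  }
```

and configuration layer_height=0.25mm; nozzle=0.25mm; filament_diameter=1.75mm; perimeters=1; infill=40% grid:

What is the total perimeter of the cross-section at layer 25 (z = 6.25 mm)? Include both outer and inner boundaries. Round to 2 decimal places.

60.00 mm

At z = 6.25 mm: the 21.5×8.5 cube contributes its full rectangle (perimeter 60.00 mm); the cube at (10, 3.5) (footprint 14×22.5) is included at this height (perimeter 73.00 mm); After the difference (first − rest): starting from the 21.5×8.5 cube, the 14×22.5 cube at (10, 3.5) partially overlaps it — only the 57.50 mm² overlap (of its 315.00 mm²) is removed, clipping the outline — boundary = 60.00 mm; (whole slice rotated 50° about Z — lengths, areas and connectivity unchanged). Overall, the cross-section is a single solid region. Total boundary length (outer) = 60.00 mm.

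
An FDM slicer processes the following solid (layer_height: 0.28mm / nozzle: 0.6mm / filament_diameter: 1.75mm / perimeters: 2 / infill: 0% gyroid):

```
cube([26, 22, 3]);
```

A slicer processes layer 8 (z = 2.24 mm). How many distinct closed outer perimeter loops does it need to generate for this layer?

1

At z = 2.24 mm: the cube (footprint 26×22) is included at this height. The result has 1 disconnected region.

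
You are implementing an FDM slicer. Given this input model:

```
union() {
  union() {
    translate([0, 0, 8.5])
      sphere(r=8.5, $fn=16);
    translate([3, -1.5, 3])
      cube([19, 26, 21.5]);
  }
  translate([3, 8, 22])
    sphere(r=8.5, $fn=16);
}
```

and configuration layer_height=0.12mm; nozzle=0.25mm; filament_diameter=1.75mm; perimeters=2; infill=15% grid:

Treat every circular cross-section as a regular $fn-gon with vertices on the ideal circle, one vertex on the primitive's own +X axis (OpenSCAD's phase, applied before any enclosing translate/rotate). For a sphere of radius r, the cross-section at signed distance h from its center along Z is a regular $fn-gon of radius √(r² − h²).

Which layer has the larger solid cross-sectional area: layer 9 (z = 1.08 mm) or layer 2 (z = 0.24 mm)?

layer 9 (z = 1.08 mm)

Layer 9 (z = 1.08): the r=8.5 sphere slices to a regular 16-gon of circumradius 4.147 (√(r²−h²) with h=7.42 from center) (area = (16/2)·4.147²·sin(360°/16) = 52.64 mm²); the cube at (3, -1.5) is not intersected at this z (z outside [3, 24.5]); Merging all regions: only the r=8.5 sphere is present, so the union is just that shape — area = 52.64 mm²; the sphere at (3, 8) is not intersected at this z (|z−center|=20.920 > r=8.5); Combining (union): only the result so far is present, so the union is just that shape — area = 52.64 mm². So its area = 52.64 mm². Layer 2 (z = 0.24): the r=8.5 sphere contributes a regular 16-gon of circumradius √(8.5²−8.26²) = 2.006 (area = (16/2)·2.006²·sin(360°/16) = 12.31 mm²); the cube at (3, -1.5) is not intersected at this z (z outside [3, 24.5]); Merging all regions: only the r=8.5 sphere is present, so the union is just that shape — area = 12.31 mm²; the sphere at (3, 8) does not reach this height (|z−center|=21.760 > r=8.5); Combining (union): only that combined region is present, so the union is just that shape — area = 12.31 mm². So its area = 12.31 mm². Layer 9 is larger (52.64 vs 12.31 mm²).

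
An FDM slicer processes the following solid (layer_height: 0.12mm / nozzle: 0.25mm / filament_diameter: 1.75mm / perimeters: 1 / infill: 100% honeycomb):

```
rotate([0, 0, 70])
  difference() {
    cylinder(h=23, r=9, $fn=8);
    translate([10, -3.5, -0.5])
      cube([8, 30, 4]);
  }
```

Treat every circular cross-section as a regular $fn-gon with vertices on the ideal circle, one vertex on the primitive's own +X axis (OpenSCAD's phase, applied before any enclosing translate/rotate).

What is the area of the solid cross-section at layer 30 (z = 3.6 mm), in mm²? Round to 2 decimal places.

At z = 3.6 mm: the r=9 cylinder contributes a regular 8-gon of circumradius 9 (area = (8/2)·9.000²·sin(360°/8) = 229.10 mm²); the cube at (10, -3.5) is absent (z outside [-0.5, 3.5]); Taking the first minus the rest: none of the subtracted shapes is present at this height, so the r=9 cylinder is unchanged — area = 229.10 mm²; (whole slice rotated 70° about Z — lengths, areas and connectivity unchanged). Overall, the cross-section is a single solid region. Net area = 229.10 mm².

229.10 mm²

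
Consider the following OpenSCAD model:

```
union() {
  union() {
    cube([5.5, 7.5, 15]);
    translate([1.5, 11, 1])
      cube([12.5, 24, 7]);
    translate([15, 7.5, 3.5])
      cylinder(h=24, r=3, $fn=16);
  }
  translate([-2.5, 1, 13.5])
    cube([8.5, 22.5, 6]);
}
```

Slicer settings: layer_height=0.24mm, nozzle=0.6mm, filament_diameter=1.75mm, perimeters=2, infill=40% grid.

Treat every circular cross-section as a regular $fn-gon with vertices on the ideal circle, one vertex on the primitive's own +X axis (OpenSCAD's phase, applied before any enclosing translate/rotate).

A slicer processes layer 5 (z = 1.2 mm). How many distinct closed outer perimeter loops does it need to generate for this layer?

2

At z = 1.2 mm: the 5.5×7.5 cube contributes its full rectangle; the cube at (1.5, 11) is present — its section is the full 12.5×24 rectangle; the cylinder at (15, 7.5) does not reach this height (z outside [3.5, 27.5]); Merging all regions: the 2 present regions are separate (no shared area or edge), so areas and boundary lengths simply add and each stays a separate island — 2 connected regions; the cube at (-2.5, 1) is absent (z outside [13.5, 19.5]); Taking the union: only that combined region is present, so the union is just that shape — 2 connected regions. The result has 2 disconnected regions.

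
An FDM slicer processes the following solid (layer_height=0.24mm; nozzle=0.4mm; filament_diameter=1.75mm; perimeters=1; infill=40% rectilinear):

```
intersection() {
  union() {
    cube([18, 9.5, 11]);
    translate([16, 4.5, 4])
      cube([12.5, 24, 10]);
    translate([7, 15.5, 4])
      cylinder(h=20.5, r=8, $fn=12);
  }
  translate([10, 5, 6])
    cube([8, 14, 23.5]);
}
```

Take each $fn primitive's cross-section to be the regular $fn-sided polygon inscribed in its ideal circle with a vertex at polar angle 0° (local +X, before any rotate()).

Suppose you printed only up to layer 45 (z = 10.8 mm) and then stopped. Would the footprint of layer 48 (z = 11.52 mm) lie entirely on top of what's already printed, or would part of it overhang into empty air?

entirely on top

Compare the two slices. At z = 10.8: the cube is present — its section is the full 18×9.5 rectangle (area 171.00 mm²); the cube at (16, 4.5) is present — its section is the full 12.5×24 rectangle (area 300.00 mm²); the cylinder at (7, 15.5): section is a regular 12-gon, circumradius r=8 (area = (12/2)·8.000²·sin(360°/12) = 192.00 mm²); Merging all regions: the regions partially overlap — summed areas 663.00 mm² minus the doubly-counted overlap 22.57 mm² gives 640.43 mm² — area = 640.43 mm²; the cube at (10, 5) is present — its section is the full 8×14 rectangle (area 112.00 mm²); After intersecting: the 8×14 cube at (10, 5) partially overlaps the result so far; clipping to the common part keeps 94.57 mm² — area = 94.57 mm². At z = 11.52: the cube does not reach this height (z outside [0, 11]); the 12.5×24 cube at (16, 4.5) contributes its full rectangle (area 300.00 mm²); the cylinder at (7, 15.5): section is a regular 12-gon, circumradius r=8 (area = (12/2)·8.000²·sin(360°/12) = 192.00 mm²); Merging all regions: the 2 present regions are separate (no shared area or edge), so areas and boundary lengths simply add and each stays a separate island — area = 492.00 mm²; the cube at (10, 5) is present — its section is the full 8×14 rectangle (area 112.00 mm²); After intersecting: the 8×14 cube at (10, 5) partially overlaps the result so far; clipping to the common part keeps 69.06 mm² — area = 69.06 mm². Checking containment: the cross-section at z = 11.52 is a subset of the cross-section at z = 10.8.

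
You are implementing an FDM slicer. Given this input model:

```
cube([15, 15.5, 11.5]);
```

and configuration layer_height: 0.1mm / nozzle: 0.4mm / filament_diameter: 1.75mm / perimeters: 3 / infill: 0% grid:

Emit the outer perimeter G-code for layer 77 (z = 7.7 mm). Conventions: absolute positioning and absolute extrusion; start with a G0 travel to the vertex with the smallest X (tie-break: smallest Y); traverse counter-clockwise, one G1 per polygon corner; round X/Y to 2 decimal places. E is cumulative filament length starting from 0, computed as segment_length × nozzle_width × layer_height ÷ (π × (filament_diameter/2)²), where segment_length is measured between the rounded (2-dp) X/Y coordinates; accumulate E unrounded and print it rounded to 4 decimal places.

At z = 7.7 mm: the cube is present — its section is the full 15×15.5 rectangle. The outline is a single polygon with 4 vertices. Extrusion per mm of travel: 0.4 × 0.1 / (π × 0.875²) = 0.016630. Accumulating E over each segment gives final E = 1.0144.

G0 X0.00 Y0.00 Z7.70
G1 X15.00 Y0.00 E0.2495
G1 X15.00 Y15.50 E0.5072
G1 X0.00 Y15.50 E0.7567
G1 X0.00 Y0.00 E1.0144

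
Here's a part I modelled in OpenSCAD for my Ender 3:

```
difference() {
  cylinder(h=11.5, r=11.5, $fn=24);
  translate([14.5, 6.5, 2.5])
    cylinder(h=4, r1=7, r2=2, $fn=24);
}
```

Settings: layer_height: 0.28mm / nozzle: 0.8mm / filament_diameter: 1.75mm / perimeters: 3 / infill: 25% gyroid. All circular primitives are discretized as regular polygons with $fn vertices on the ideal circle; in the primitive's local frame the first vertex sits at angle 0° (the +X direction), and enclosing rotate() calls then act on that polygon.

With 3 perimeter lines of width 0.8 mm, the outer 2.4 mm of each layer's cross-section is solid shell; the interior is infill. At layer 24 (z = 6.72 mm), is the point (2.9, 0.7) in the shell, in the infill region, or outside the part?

At z = 6.72 mm: the cylinder: section is a regular 24-gon, circumradius r=11.5; the cone at (14.5, 6.5) is not intersected at this z (z outside [2.5, 6.5]); Taking the first minus the rest: none of the subtracted shapes is present at this height, so the r=11.5 cylinder is unchanged — 1 connected region. Overall, the cross-section is a single solid region. The nearest boundary edge runs (11.50, 0.00)→(11.11, 2.98); distance from the point to it = 8.44 mm. The point is inside the cross-section and 8.44 mm from the nearest boundary — more than the 2.4 mm shell width (3 × 0.8), so it's in the infill interior.

infill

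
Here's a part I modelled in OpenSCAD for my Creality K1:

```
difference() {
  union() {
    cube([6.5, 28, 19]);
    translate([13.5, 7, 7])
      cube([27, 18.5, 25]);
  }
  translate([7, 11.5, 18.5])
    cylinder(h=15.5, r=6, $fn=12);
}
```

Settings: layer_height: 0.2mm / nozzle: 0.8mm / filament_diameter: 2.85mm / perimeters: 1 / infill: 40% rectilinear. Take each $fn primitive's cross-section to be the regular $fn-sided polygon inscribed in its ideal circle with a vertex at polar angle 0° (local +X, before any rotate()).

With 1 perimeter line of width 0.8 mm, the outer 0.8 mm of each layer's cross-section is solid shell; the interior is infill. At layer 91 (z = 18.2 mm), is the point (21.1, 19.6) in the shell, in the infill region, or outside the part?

At z = 18.2 mm: the cube is present — its section is the full 6.5×28 rectangle; the cube at (13.5, 7) is present — its section is the full 27×18.5 rectangle; Combining (union): the 2 present regions are separate (no shared area or edge), so areas and boundary lengths simply add and each stays a separate island — 2 connected regions; the cylinder at (7, 11.5) is not intersected at this z (z outside [18.5, 34]); Subtracting the remaining from the first: none of the subtracted shapes is present at this height, so that combined region is unchanged — 2 connected regions. Overall, the cross-section has 2 separate islands. The nearest boundary edge runs (13.50, 25.50)→(40.50, 25.50); distance from the point to it = 5.90 mm. (Shell/infill is judged within the island containing the point — the largest one.) The point is inside the cross-section and 5.90 mm from the nearest boundary — more than the 0.8 mm shell width (1 × 0.8), so it's in the infill interior.

infill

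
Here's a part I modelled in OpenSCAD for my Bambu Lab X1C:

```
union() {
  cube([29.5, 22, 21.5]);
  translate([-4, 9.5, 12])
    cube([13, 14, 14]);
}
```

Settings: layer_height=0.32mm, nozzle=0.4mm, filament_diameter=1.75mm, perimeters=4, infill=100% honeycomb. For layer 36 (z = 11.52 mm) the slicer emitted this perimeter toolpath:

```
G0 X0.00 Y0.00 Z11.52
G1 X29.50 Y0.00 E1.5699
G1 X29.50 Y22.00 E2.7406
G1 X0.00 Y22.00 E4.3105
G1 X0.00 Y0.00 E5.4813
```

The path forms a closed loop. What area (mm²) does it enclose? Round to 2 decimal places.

Apply the shoelace formula to the sequence of (X, Y) vertices; enclosed area = 649.00 mm².

649.00 mm²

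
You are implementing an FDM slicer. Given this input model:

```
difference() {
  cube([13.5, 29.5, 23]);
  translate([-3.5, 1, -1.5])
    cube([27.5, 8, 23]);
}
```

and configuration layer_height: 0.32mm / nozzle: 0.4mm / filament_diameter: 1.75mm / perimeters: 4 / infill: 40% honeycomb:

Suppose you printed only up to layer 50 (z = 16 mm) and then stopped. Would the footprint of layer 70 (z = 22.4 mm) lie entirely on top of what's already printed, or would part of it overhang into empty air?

part overhangs

Compare the two slices. At z = 16: the 13.5×29.5 cube contributes its full rectangle (area 398.25 mm²); the cube at (-3.5, 1) is present — its section is the full 27.5×8 rectangle (area 220.00 mm²); Subtracting the remaining from the first: starting from the 13.5×29.5 cube (398.25 mm²), the 27.5×8 cube at (-3.5, 1) partially overlaps it — only the 108.00 mm² overlap (of its 220.00 mm²) is removed, clipping the outline — area = 290.25 mm². At z = 22.4: the 13.5×29.5 cube contributes its full rectangle (area 398.25 mm²); the cube at (-3.5, 1) is absent (z outside [-1.5, 21.5]); After the difference (first − rest): none of the subtracted shapes is present at this height, so the 13.5×29.5 cube is unchanged — area = 398.25 mm². Checking containment: at z = 22.4 the cross-section extends beyond the z = 16 cross-section by about 108.00 mm².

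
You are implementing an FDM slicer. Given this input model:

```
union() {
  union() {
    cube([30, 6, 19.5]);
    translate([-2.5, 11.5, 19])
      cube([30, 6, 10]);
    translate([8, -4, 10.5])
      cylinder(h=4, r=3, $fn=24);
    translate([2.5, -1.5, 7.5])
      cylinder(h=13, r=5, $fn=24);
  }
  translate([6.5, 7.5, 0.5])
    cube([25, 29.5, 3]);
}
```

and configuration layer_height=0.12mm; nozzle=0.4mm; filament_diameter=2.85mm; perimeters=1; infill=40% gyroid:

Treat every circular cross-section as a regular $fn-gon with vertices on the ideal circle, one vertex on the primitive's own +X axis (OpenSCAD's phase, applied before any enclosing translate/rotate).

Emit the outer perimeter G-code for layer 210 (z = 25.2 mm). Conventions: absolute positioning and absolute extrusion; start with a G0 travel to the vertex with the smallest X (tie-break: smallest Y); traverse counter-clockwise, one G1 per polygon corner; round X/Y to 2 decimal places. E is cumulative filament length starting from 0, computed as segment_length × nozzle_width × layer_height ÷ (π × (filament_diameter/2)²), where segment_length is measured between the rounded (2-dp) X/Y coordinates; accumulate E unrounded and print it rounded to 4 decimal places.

G0 X-2.50 Y11.50 Z25.20
G1 X27.50 Y11.50 E0.2257
G1 X27.50 Y17.50 E0.2709
G1 X-2.50 Y17.50 E0.4966
G1 X-2.50 Y11.50 E0.5417

At z = 25.2 mm: the cube is absent (z outside [0, 19.5]); the cube at (-2.5, 11.5) is present — its section is the full 30×6 rectangle; the cylinder at (8, -4) is absent (z outside [10.5, 14.5]); the cylinder at (2.5, -1.5) does not reach this height (z outside [7.5, 20.5]); Combining (union): only the 30×6 cube at (-2.5, 11.5) is present, so the union is just that shape — 1 connected region; the cube at (6.5, 7.5) is absent (z outside [0.5, 3.5]); Merging all regions: only that combined region is present, so the union is just that shape — 1 connected region. The outline is a single polygon with 4 vertices. Extrusion per mm of travel: 0.4 × 0.12 / (π × 1.425²) = 0.007524. Accumulating E over each segment gives final E = 0.5417.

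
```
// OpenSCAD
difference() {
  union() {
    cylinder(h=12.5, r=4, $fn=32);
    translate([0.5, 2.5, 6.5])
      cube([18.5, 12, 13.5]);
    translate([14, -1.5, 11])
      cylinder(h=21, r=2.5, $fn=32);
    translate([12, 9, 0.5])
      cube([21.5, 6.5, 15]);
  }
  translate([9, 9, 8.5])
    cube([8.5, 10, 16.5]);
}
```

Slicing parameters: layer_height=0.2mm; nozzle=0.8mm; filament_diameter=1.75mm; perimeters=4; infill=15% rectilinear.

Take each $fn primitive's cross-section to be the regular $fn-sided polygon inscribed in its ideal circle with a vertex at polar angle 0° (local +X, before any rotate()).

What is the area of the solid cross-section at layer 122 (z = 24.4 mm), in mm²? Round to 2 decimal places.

At z = 24.4 mm: the cylinder is absent (z outside [0, 12.5]); the cube at (0.5, 2.5) is not intersected at this z (z outside [6.5, 20]); the r=2.5 cylinder at (14, -1.5) contributes a regular 32-gon of circumradius 2.5 (area = (32/2)·2.500²·sin(360°/32) = 19.51 mm²); the cube at (12, 9) does not reach this height (z outside [0.5, 15.5]); Taking the union: only the r=2.5 cylinder at (14, -1.5) is present, so the union is just that shape — area = 19.51 mm²; the 8.5×10 cube at (9, 9) contributes its full rectangle (area 85.00 mm²); After the difference (first − rest): starting from that combined region (19.51 mm²), the 8.5×10 cube at (9, 9) misses the remaining region (no effect) — area = 19.51 mm². Overall, the cross-section is a single solid region. Net area = 19.51 mm².

19.51 mm²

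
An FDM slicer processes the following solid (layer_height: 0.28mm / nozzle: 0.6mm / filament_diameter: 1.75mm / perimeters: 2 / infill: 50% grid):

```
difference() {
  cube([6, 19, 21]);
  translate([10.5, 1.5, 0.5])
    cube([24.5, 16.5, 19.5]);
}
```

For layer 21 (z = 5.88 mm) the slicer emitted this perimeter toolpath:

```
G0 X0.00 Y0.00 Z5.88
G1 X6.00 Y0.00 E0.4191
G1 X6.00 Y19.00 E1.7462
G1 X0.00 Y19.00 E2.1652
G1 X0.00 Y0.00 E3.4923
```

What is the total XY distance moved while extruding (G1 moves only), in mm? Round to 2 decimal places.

Sum the Euclidean lengths of each G1 segment: total = 50.00 mm.

50.00 mm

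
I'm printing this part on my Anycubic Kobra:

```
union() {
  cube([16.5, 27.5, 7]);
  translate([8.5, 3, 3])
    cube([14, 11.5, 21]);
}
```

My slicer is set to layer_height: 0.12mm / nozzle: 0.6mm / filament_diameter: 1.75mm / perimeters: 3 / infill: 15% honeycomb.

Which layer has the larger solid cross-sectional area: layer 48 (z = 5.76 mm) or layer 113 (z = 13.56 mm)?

layer 48 (z = 5.76 mm)

Layer 48 (z = 5.76): the cube is present — its section is the full 16.5×27.5 rectangle (area 453.75 mm²); the 14×11.5 cube at (8.5, 3) contributes its full rectangle (area 161.00 mm²); Taking the union: the regions partially overlap — summed areas 614.75 mm² minus the doubly-counted overlap 92.00 mm² gives 522.75 mm² — area = 522.75 mm². So its area = 522.75 mm². Layer 113 (z = 13.56): the cube is absent (z outside [0, 7]); the cube at (8.5, 3) (footprint 14×11.5) is included at this height (area 161.00 mm²); Merging all regions: only the 14×11.5 cube at (8.5, 3) is present, so the union is just that shape — area = 161.00 mm². So its area = 161.00 mm². Layer 48 is larger (522.75 vs 161.00 mm²).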